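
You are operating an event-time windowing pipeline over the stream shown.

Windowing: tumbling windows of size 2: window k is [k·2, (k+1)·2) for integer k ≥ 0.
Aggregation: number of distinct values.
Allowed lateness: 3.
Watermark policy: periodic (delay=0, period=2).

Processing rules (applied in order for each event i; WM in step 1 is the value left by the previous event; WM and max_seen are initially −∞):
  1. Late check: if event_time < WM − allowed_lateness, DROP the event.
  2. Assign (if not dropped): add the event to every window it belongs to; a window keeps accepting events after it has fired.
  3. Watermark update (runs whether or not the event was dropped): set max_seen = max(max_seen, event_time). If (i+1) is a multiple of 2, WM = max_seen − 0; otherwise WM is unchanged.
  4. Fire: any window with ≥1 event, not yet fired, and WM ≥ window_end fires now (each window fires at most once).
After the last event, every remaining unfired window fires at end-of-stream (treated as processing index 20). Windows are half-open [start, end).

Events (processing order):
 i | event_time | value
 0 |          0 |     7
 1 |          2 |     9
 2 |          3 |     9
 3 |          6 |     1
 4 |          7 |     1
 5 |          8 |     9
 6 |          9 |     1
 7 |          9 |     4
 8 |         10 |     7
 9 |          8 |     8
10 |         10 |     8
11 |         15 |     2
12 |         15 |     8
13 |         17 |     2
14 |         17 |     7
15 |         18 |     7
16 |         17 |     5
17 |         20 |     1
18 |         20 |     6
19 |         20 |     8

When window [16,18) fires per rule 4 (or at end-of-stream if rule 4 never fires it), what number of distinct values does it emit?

2

i=0 t=0 v=7: → [0,2); WM=−∞
i=1 t=2 v=9: → [2,4); WM=2; [0,2) fires=1
i=2 t=3 v=9: → [2,4); WM=2
i=3 t=6 v=1: → [6,8); WM=6; [2,4) fires=1
i=4 t=7 v=1: → [6,8); WM=6
i=5 t=8 v=9: → [8,10); WM=8; [6,8) fires=1
i=6 t=9 v=1: → [8,10); WM=8
i=7 t=9 v=4: → [8,10); WM=9
i=8 t=10 v=7: → [10,12); WM=9
i=9 t=8 v=8: → [8,10); WM=10; [8,10) fires=4
i=10 t=10 v=8: → [10,12); WM=10
i=11 t=15 v=2: → [14,16); WM=15; [10,12) fires=2
i=12 t=15 v=8: → [14,16); WM=15
i=13 t=17 v=2: → [16,18); WM=17; [14,16) fires=2
i=14 t=17 v=7: → [16,18); WM=17
i=15 t=18 v=7: → [18,20); WM=18; [16,18) fires=2
i=16 t=17 v=5: → [16,18); WM=18
i=17 t=20 v=1: → [20,22); WM=20; [18,20) fires=1
i=18 t=20 v=6: → [20,22); WM=20
i=19 t=20 v=8: → [20,22); WM=20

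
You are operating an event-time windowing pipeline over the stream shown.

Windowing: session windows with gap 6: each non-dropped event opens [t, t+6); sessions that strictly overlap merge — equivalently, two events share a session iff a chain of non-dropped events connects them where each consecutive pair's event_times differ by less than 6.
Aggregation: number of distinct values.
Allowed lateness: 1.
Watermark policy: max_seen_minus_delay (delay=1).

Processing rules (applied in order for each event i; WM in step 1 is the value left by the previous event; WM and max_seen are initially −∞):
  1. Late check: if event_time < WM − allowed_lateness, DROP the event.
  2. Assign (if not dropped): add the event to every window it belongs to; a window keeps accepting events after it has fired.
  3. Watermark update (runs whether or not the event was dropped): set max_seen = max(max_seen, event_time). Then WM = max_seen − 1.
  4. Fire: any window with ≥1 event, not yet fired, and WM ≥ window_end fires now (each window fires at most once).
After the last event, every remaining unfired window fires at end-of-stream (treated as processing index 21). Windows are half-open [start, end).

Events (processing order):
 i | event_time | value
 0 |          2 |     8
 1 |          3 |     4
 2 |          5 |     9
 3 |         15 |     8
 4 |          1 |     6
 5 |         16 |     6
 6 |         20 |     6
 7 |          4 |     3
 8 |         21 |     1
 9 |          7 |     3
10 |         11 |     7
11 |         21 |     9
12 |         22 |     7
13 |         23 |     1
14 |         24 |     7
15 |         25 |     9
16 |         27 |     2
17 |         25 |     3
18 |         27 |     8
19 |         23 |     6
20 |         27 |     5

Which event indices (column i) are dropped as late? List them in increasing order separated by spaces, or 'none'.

i=0 t=2 v=8: → [2,8); WM=1
i=1 t=3 v=4: → [2,9); WM=2
i=2 t=5 v=9: → [2,11); WM=4
i=3 t=15 v=8: → [15,21); WM=14
i=4 t=1 v=6: DROP (t<14-1); WM=14
i=5 t=16 v=6: → [15,22); WM=15
i=6 t=20 v=6: → [15,26); WM=19
i=7 t=4 v=3: DROP (t<19-1); WM=19
i=8 t=21 v=1: → [15,27); WM=20
i=9 t=7 v=3: DROP (t<20-1); WM=20
i=10 t=11 v=7: DROP (t<20-1); WM=20
i=11 t=21 v=9: → [15,27); WM=20
i=12 t=22 v=7: → [15,28); WM=21
i=13 t=23 v=1: → [15,29); WM=22
i=14 t=24 v=7: → [15,30); WM=23
i=15 t=25 v=9: → [15,31); WM=24
i=16 t=27 v=2: → [15,33); WM=26
i=17 t=25 v=3: → [15,33); WM=26
i=18 t=27 v=8: → [15,33); WM=26
i=19 t=23 v=6: DROP (t<26-1); WM=26
i=20 t=27 v=5: → [15,33); WM=26

4 7 9 10 19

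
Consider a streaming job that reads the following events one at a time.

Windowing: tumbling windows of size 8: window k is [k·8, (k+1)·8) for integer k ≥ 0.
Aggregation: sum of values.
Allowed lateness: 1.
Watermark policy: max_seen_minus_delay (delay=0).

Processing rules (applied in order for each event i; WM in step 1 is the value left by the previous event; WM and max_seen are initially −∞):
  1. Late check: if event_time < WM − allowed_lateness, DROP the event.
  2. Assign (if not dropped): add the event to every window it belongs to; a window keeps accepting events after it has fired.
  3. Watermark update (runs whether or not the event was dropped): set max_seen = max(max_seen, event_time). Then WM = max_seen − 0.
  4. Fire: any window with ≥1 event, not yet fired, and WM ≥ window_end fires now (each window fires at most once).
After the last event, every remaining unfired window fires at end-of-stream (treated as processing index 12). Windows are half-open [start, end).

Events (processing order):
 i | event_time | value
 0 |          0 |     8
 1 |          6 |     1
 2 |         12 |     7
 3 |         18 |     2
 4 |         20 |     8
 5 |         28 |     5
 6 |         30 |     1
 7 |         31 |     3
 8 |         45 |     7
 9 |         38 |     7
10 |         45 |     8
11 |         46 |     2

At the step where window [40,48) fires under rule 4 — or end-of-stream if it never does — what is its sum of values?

17

i=0 t=0 v=8: → [0,8); WM=0
i=1 t=6 v=1: → [0,8); WM=6
i=2 t=12 v=7: → [8,16); WM=12; [0,8) fires=9
i=3 t=18 v=2: → [16,24); WM=18; [8,16) fires=7
i=4 t=20 v=8: → [16,24); WM=20
i=5 t=28 v=5: → [24,32); WM=28; [16,24) fires=10
i=6 t=30 v=1: → [24,32); WM=30
i=7 t=31 v=3: → [24,32); WM=31
i=8 t=45 v=7: → [40,48); WM=45; [24,32) fires=9
i=9 t=38 v=7: DROP (t<45-1); WM=45
i=10 t=45 v=8: → [40,48); WM=45
i=11 t=46 v=2: → [40,48); WM=46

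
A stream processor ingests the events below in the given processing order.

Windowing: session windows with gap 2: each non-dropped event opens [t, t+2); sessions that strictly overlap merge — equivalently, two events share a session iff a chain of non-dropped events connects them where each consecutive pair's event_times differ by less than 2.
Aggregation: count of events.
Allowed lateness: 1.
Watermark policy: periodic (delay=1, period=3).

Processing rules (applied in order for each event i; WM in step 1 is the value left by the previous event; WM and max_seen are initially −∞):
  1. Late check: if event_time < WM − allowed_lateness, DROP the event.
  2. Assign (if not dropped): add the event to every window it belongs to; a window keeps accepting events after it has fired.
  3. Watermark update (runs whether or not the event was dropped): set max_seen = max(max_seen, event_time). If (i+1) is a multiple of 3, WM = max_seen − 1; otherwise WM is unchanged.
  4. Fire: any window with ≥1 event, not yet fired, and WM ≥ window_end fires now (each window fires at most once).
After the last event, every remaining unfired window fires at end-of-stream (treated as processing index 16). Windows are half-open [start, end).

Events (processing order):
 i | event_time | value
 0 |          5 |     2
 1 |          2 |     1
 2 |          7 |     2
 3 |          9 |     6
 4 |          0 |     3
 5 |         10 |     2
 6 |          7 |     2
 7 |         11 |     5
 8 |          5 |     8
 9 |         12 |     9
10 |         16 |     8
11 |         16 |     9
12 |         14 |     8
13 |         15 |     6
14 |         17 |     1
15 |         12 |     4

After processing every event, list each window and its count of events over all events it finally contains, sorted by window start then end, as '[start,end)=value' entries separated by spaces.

i=0 t=5 v=2: → [5,7); WM=−∞
i=1 t=2 v=1: → [2,4); WM=−∞
i=2 t=7 v=2: → [7,9); WM=6
i=3 t=9 v=6: → [9,11); WM=6
i=4 t=0 v=3: DROP (t<6-1); WM=6
i=5 t=10 v=2: → [9,12); WM=9
i=6 t=7 v=2: DROP (t<9-1); WM=9
i=7 t=11 v=5: → [9,13); WM=9
i=8 t=5 v=8: DROP (t<9-1); WM=10
i=9 t=12 v=9: → [9,14); WM=10
i=10 t=16 v=8: → [16,18); WM=10
i=11 t=16 v=9: → [16,18); WM=15
i=12 t=14 v=8: → [14,16); WM=15
i=13 t=15 v=6: → [14,18); WM=15
i=14 t=17 v=1: → [14,19); WM=16
i=15 t=12 v=4: DROP (t<16-1); WM=16

[2,4)=1 [5,7)=1 [7,9)=1 [9,14)=4 [14,19)=5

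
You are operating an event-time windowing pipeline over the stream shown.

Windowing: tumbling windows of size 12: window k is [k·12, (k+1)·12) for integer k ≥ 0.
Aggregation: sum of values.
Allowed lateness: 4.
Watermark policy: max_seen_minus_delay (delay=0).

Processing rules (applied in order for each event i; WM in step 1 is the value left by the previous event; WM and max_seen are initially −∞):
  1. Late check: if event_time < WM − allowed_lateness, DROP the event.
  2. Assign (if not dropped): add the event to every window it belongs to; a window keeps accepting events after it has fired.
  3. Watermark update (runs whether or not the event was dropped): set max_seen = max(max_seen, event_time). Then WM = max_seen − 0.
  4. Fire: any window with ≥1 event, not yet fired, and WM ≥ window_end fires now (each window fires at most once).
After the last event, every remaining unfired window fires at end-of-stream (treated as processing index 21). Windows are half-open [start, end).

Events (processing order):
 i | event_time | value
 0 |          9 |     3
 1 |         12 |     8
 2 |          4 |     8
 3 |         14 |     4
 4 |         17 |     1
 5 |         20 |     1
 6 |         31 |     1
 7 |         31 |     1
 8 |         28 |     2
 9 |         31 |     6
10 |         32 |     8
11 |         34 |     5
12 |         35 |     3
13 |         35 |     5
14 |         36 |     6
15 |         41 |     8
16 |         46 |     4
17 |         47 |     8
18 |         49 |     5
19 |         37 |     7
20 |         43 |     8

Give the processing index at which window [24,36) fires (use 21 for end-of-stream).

i=0 t=9 v=3: → [0,12); WM=9
i=1 t=12 v=8: → [12,24); WM=12; [0,12) fires=3
i=2 t=4 v=8: DROP (t<12-4); WM=12
i=3 t=14 v=4: → [12,24); WM=14
i=4 t=17 v=1: → [12,24); WM=17
i=5 t=20 v=1: → [12,24); WM=20
i=6 t=31 v=1: → [24,36); WM=31; [12,24) fires=14
i=7 t=31 v=1: → [24,36); WM=31
i=8 t=28 v=2: → [24,36); WM=31
i=9 t=31 v=6: → [24,36); WM=31
i=10 t=32 v=8: → [24,36); WM=32
i=11 t=34 v=5: → [24,36); WM=34
i=12 t=35 v=3: → [24,36); WM=35
i=13 t=35 v=5: → [24,36); WM=35
i=14 t=36 v=6: → [36,48); WM=36; [24,36) fires=31
i=15 t=41 v=8: → [36,48); WM=41
i=16 t=46 v=4: → [36,48); WM=46
i=17 t=47 v=8: → [36,48); WM=47
i=18 t=49 v=5: → [48,60); WM=49; [36,48) fires=26
i=19 t=37 v=7: DROP (t<49-4); WM=49
i=20 t=43 v=8: DROP (t<49-4); WM=49

14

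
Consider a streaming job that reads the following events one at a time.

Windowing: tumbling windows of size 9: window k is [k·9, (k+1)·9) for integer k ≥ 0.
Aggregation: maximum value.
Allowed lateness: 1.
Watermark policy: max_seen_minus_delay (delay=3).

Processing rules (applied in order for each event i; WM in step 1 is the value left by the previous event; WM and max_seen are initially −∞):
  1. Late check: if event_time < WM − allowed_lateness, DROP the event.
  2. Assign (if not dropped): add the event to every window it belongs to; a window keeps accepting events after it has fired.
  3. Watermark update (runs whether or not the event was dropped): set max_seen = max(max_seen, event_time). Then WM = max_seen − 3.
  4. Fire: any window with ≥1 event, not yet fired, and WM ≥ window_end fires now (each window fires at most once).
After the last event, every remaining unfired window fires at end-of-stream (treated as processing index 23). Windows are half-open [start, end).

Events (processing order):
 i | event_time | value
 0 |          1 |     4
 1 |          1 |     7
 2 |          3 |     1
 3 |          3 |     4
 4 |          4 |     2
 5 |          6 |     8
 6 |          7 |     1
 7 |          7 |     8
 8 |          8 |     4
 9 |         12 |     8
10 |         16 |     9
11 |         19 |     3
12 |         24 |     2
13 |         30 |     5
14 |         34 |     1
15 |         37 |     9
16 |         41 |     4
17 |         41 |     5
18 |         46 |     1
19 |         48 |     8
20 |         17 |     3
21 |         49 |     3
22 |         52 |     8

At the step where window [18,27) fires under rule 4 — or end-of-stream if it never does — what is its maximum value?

3

i=0 t=1 v=4: → [0,9); WM=-2
i=1 t=1 v=7: → [0,9); WM=-2
i=2 t=3 v=1: → [0,9); WM=0
i=3 t=3 v=4: → [0,9); WM=0
i=4 t=4 v=2: → [0,9); WM=1
i=5 t=6 v=8: → [0,9); WM=3
i=6 t=7 v=1: → [0,9); WM=4
i=7 t=7 v=8: → [0,9); WM=4
i=8 t=8 v=4: → [0,9); WM=5
i=9 t=12 v=8: → [9,18); WM=9; [0,9) fires=8
i=10 t=16 v=9: → [9,18); WM=13
i=11 t=19 v=3: → [18,27); WM=16
i=12 t=24 v=2: → [18,27); WM=21; [9,18) fires=9
i=13 t=30 v=5: → [27,36); WM=27; [18,27) fires=3
i=14 t=34 v=1: → [27,36); WM=31
i=15 t=37 v=9: → [36,45); WM=34
i=16 t=41 v=4: → [36,45); WM=38; [27,36) fires=5
i=17 t=41 v=5: → [36,45); WM=38
i=18 t=46 v=1: → [45,54); WM=43
i=19 t=48 v=8: → [45,54); WM=45; [36,45) fires=9
i=20 t=17 v=3: DROP (t<45-1); WM=45
i=21 t=49 v=3: → [45,54); WM=46
i=22 t=52 v=8: → [45,54); WM=49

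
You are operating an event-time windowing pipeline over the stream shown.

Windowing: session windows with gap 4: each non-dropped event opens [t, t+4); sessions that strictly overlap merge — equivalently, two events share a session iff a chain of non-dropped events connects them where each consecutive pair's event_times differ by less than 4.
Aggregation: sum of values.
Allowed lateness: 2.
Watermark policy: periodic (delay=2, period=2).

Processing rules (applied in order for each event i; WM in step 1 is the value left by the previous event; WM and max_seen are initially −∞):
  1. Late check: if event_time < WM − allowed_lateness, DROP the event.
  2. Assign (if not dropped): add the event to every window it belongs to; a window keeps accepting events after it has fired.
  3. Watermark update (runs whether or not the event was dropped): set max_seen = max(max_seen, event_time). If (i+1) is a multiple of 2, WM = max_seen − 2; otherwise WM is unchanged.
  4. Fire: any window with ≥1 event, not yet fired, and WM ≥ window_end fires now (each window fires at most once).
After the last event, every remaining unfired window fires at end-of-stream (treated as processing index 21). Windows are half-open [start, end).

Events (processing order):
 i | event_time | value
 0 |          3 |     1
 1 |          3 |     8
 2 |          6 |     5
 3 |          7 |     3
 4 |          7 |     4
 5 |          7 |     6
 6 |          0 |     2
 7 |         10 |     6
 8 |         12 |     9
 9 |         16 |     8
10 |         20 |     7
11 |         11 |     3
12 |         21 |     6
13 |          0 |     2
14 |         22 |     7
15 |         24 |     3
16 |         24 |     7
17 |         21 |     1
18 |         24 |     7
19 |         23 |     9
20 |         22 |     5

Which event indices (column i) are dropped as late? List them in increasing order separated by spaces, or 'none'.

i=0 t=3 v=1: → [3,7); WM=−∞
i=1 t=3 v=8: → [3,7); WM=1
i=2 t=6 v=5: → [3,10); WM=1
i=3 t=7 v=3: → [3,11); WM=5
i=4 t=7 v=4: → [3,11); WM=5
i=5 t=7 v=6: → [3,11); WM=5
i=6 t=0 v=2: DROP (t<5-2); WM=5
i=7 t=10 v=6: → [3,14); WM=8
i=8 t=12 v=9: → [3,16); WM=8
i=9 t=16 v=8: → [16,20); WM=14
i=10 t=20 v=7: → [20,24); WM=14
i=11 t=11 v=3: DROP (t<14-2); WM=18
i=12 t=21 v=6: → [20,25); WM=18
i=13 t=0 v=2: DROP (t<18-2); WM=19
i=14 t=22 v=7: → [20,26); WM=19
i=15 t=24 v=3: → [20,28); WM=22
i=16 t=24 v=7: → [20,28); WM=22
i=17 t=21 v=1: → [20,28); WM=22
i=18 t=24 v=7: → [20,28); WM=22
i=19 t=23 v=9: → [20,28); WM=22
i=20 t=22 v=5: → [20,28); WM=22

6 11 13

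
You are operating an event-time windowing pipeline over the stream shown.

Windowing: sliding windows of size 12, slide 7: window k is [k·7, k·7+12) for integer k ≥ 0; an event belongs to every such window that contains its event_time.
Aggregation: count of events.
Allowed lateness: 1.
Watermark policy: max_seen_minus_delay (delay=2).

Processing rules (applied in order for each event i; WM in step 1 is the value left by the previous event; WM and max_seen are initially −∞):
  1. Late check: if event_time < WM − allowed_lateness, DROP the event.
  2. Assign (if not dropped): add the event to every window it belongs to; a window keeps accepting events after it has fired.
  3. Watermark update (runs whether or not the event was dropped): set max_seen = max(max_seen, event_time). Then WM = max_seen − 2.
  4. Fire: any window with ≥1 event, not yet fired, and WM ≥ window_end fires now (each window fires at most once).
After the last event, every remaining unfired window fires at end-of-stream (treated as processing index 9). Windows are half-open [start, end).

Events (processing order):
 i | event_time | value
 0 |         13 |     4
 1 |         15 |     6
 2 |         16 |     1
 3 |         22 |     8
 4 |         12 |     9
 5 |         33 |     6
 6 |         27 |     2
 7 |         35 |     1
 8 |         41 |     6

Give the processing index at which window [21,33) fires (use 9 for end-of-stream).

i=0 t=13 v=4: → [7,19); WM=11
i=1 t=15 v=6: → [14,26),[7,19); WM=13
i=2 t=16 v=1: → [14,26),[7,19); WM=14
i=3 t=22 v=8: → [21,33),[14,26); WM=20; [7,19) fires=3
i=4 t=12 v=9: DROP (t<20-1); WM=20
i=5 t=33 v=6: → [28,40); WM=31; [14,26) fires=3
i=6 t=27 v=2: DROP (t<31-1); WM=31
i=7 t=35 v=1: → [35,47),[28,40); WM=33; [21,33) fires=1
i=8 t=41 v=6: → [35,47); WM=39

7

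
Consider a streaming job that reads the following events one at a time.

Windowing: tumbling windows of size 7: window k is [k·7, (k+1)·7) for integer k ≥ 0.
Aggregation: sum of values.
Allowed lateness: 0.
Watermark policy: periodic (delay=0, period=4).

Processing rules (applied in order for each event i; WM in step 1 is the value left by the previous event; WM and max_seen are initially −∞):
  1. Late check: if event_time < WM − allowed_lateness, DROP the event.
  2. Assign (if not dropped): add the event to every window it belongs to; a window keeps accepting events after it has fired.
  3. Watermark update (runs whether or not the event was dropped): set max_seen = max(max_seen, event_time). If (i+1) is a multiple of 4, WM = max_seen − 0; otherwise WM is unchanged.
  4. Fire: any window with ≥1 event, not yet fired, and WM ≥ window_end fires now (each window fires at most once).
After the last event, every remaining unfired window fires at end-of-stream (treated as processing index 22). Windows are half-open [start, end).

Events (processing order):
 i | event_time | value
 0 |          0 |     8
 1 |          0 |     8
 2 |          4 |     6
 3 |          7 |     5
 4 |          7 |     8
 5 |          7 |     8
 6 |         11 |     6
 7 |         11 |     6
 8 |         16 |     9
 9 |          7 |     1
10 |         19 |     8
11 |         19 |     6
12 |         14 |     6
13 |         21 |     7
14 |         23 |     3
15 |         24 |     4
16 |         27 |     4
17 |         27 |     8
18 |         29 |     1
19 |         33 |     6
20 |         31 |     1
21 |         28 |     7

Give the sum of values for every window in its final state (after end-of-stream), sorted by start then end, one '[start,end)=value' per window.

[0,7)=22 [7,14)=33 [14,21)=23 [21,28)=26 [28,35)=7

i=0 t=0 v=8: → [0,7); WM=−∞
i=1 t=0 v=8: → [0,7); WM=−∞
i=2 t=4 v=6: → [0,7); WM=−∞
i=3 t=7 v=5: → [7,14); WM=7; [0,7) fires=22
i=4 t=7 v=8: → [7,14); WM=7
i=5 t=7 v=8: → [7,14); WM=7
i=6 t=11 v=6: → [7,14); WM=7
i=7 t=11 v=6: → [7,14); WM=11
i=8 t=16 v=9: → [14,21); WM=11
i=9 t=7 v=1: DROP (t<11-0); WM=11
i=10 t=19 v=8: → [14,21); WM=11
i=11 t=19 v=6: → [14,21); WM=19; [7,14) fires=33
i=12 t=14 v=6: DROP (t<19-0); WM=19
i=13 t=21 v=7: → [21,28); WM=19
i=14 t=23 v=3: → [21,28); WM=19
i=15 t=24 v=4: → [21,28); WM=24; [14,21) fires=23
i=16 t=27 v=4: → [21,28); WM=24
i=17 t=27 v=8: → [21,28); WM=24
i=18 t=29 v=1: → [28,35); WM=24
i=19 t=33 v=6: → [28,35); WM=33; [21,28) fires=26
i=20 t=31 v=1: DROP (t<33-0); WM=33
i=21 t=28 v=7: DROP (t<33-0); WM=33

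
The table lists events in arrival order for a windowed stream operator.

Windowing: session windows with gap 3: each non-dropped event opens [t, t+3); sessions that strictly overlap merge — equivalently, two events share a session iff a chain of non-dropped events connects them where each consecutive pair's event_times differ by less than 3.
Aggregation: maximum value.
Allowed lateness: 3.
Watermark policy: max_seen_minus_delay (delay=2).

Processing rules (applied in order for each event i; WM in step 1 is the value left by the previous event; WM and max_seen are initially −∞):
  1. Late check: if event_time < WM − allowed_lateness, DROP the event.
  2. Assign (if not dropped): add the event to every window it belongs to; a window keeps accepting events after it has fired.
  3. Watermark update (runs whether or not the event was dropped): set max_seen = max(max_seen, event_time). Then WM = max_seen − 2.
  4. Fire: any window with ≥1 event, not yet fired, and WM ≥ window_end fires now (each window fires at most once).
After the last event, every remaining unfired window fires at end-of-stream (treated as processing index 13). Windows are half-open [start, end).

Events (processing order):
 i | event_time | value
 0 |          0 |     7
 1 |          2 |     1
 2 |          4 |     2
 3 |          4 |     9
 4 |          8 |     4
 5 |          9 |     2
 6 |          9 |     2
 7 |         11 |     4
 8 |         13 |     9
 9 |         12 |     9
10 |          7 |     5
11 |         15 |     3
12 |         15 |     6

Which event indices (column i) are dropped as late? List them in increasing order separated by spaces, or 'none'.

10

i=0 t=0 v=7: → [0,3); WM=-2
i=1 t=2 v=1: → [0,5); WM=0
i=2 t=4 v=2: → [0,7); WM=2
i=3 t=4 v=9: → [0,7); WM=2
i=4 t=8 v=4: → [8,11); WM=6
i=5 t=9 v=2: → [8,12); WM=7
i=6 t=9 v=2: → [8,12); WM=7
i=7 t=11 v=4: → [8,14); WM=9
i=8 t=13 v=9: → [8,16); WM=11
i=9 t=12 v=9: → [8,16); WM=11
i=10 t=7 v=5: DROP (t<11-3); WM=11
i=11 t=15 v=3: → [8,18); WM=13
i=12 t=15 v=6: → [8,18); WM=13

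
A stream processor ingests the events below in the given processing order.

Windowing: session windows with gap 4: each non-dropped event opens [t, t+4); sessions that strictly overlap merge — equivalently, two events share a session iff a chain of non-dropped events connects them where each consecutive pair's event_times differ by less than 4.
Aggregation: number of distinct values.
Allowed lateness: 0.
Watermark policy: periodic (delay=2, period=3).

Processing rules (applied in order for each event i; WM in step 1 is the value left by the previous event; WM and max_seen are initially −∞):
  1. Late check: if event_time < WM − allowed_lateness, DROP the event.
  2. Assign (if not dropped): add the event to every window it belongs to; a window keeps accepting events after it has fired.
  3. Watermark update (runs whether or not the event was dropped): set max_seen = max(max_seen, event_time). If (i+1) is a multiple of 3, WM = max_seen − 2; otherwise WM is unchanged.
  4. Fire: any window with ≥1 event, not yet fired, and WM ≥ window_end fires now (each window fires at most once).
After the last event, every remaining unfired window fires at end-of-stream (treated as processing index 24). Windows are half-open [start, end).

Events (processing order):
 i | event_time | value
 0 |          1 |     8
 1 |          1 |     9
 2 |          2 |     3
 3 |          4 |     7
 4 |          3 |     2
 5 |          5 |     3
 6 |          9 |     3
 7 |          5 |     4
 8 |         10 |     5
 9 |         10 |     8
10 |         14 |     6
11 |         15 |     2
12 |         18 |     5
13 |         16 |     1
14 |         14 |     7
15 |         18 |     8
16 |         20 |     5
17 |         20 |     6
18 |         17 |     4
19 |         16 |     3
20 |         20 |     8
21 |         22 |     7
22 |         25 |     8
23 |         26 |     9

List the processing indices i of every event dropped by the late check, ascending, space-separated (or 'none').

i=0 t=1 v=8: → [1,5); WM=−∞
i=1 t=1 v=9: → [1,5); WM=−∞
i=2 t=2 v=3: → [1,6); WM=0
i=3 t=4 v=7: → [1,8); WM=0
i=4 t=3 v=2: → [1,8); WM=0
i=5 t=5 v=3: → [1,9); WM=3
i=6 t=9 v=3: → [9,13); WM=3
i=7 t=5 v=4: → [1,9); WM=3
i=8 t=10 v=5: → [9,14); WM=8
i=9 t=10 v=8: → [9,14); WM=8
i=10 t=14 v=6: → [14,18); WM=8
i=11 t=15 v=2: → [14,19); WM=13
i=12 t=18 v=5: → [14,22); WM=13
i=13 t=16 v=1: → [14,22); WM=13
i=14 t=14 v=7: → [14,22); WM=16
i=15 t=18 v=8: → [14,22); WM=16
i=16 t=20 v=5: → [14,24); WM=16
i=17 t=20 v=6: → [14,24); WM=18
i=18 t=17 v=4: DROP (t<18-0); WM=18
i=19 t=16 v=3: DROP (t<18-0); WM=18
i=20 t=20 v=8: → [14,24); WM=18
i=21 t=22 v=7: → [14,26); WM=18
i=22 t=25 v=8: → [14,29); WM=18
i=23 t=26 v=9: → [14,30); WM=24

18 19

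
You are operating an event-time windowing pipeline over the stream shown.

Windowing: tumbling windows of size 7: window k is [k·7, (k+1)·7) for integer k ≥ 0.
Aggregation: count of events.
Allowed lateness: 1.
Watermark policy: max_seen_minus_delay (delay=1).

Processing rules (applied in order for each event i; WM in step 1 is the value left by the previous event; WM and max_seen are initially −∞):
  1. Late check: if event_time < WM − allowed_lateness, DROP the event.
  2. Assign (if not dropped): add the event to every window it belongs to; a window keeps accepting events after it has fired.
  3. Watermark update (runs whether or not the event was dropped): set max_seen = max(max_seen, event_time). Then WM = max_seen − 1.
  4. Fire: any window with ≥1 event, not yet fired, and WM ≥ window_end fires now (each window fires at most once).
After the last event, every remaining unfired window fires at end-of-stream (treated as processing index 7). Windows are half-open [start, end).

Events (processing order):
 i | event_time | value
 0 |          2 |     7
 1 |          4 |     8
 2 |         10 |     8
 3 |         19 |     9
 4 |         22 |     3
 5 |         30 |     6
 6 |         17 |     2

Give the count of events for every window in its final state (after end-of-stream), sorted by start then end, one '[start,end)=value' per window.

[0,7)=2 [7,14)=1 [14,21)=1 [21,28)=1 [28,35)=1

i=0 t=2 v=7: → [0,7); WM=1
i=1 t=4 v=8: → [0,7); WM=3
i=2 t=10 v=8: → [7,14); WM=9; [0,7) fires=2
i=3 t=19 v=9: → [14,21); WM=18; [7,14) fires=1
i=4 t=22 v=3: → [21,28); WM=21; [14,21) fires=1
i=5 t=30 v=6: → [28,35); WM=29; [21,28) fires=1
i=6 t=17 v=2: DROP (t<29-1); WM=29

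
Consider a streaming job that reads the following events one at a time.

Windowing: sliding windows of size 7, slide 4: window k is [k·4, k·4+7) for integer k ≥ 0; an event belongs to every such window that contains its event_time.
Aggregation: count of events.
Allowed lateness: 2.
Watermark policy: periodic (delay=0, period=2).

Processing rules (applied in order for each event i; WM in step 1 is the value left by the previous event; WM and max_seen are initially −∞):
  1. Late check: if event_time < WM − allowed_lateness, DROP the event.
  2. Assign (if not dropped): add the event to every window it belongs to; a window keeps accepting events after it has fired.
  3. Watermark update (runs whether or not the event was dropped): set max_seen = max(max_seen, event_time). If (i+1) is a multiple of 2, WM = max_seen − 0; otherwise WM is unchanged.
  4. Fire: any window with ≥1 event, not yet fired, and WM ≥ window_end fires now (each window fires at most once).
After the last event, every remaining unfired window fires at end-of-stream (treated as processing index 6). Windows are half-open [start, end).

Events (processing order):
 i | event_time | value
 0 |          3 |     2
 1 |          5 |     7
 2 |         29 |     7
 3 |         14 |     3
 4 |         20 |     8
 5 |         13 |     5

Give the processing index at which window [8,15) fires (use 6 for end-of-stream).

i=0 t=3 v=2: → [0,7); WM=−∞
i=1 t=5 v=7: → [4,11),[0,7); WM=5
i=2 t=29 v=7: → [28,35),[24,31); WM=5
i=3 t=14 v=3: → [12,19),[8,15); WM=29; [0,7) fires=2 [4,11) fires=1 [8,15) fires=1 [12,19) fires=1
i=4 t=20 v=8: DROP (t<29-2); WM=29
i=5 t=13 v=5: DROP (t<29-2); WM=29

3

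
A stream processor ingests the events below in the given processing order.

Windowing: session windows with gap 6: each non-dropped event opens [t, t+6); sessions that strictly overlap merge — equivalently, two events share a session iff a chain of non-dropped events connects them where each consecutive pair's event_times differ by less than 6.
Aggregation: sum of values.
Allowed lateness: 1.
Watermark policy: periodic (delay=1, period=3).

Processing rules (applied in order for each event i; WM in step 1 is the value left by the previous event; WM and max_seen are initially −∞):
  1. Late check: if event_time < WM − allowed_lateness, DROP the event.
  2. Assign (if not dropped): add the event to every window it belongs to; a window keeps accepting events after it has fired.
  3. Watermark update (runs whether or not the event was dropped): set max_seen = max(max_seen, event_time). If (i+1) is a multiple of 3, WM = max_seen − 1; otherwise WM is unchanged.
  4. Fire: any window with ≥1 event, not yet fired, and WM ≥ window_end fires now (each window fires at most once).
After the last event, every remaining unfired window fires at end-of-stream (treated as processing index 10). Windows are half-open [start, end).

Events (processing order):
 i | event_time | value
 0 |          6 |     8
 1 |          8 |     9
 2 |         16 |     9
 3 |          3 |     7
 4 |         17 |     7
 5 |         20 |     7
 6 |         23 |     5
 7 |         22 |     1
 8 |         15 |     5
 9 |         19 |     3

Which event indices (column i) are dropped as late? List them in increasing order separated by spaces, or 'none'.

3 8 9

i=0 t=6 v=8: → [6,12); WM=−∞
i=1 t=8 v=9: → [6,14); WM=−∞
i=2 t=16 v=9: → [16,22); WM=15
i=3 t=3 v=7: DROP (t<15-1); WM=15
i=4 t=17 v=7: → [16,23); WM=15
i=5 t=20 v=7: → [16,26); WM=19
i=6 t=23 v=5: → [16,29); WM=19
i=7 t=22 v=1: → [16,29); WM=19
i=8 t=15 v=5: DROP (t<19-1); WM=22
i=9 t=19 v=3: DROP (t<22-1); WM=22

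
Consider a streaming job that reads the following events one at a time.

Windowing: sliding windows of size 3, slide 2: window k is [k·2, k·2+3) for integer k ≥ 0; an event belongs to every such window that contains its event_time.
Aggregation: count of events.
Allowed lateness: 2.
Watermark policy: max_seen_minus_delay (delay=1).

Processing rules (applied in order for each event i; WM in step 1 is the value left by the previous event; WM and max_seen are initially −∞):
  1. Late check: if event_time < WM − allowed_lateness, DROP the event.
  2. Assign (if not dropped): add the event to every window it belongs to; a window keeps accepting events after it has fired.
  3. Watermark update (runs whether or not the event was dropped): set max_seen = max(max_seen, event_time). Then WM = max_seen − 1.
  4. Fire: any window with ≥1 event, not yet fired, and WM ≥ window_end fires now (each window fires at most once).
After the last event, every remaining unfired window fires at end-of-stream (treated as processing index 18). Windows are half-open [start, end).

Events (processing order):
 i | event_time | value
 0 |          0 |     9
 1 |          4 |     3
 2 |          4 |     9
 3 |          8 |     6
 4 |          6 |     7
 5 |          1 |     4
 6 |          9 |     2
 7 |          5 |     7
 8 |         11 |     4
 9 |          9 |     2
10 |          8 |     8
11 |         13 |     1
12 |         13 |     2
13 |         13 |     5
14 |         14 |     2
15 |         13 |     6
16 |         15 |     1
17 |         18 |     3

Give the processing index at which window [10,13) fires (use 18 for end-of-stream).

14

i=0 t=0 v=9: → [0,3); WM=-1
i=1 t=4 v=3: → [4,7),[2,5); WM=3; [0,3) fires=1
i=2 t=4 v=9: → [4,7),[2,5); WM=3
i=3 t=8 v=6: → [8,11),[6,9); WM=7; [2,5) fires=2 [4,7) fires=2
i=4 t=6 v=7: → [6,9),[4,7); WM=7
i=5 t=1 v=4: DROP (t<7-2); WM=7
i=6 t=9 v=2: → [8,11); WM=8
i=7 t=5 v=7: DROP (t<8-2); WM=8
i=8 t=11 v=4: → [10,13); WM=10; [6,9) fires=2
i=9 t=9 v=2: → [8,11); WM=10
i=10 t=8 v=8: → [8,11),[6,9); WM=10
i=11 t=13 v=1: → [12,15); WM=12; [8,11) fires=4
i=12 t=13 v=2: → [12,15); WM=12
i=13 t=13 v=5: → [12,15); WM=12
i=14 t=14 v=2: → [14,17),[12,15); WM=13; [10,13) fires=1
i=15 t=13 v=6: → [12,15); WM=13
i=16 t=15 v=1: → [14,17); WM=14
i=17 t=18 v=3: → [18,21),[16,19); WM=17; [12,15) fires=5 [14,17) fires=2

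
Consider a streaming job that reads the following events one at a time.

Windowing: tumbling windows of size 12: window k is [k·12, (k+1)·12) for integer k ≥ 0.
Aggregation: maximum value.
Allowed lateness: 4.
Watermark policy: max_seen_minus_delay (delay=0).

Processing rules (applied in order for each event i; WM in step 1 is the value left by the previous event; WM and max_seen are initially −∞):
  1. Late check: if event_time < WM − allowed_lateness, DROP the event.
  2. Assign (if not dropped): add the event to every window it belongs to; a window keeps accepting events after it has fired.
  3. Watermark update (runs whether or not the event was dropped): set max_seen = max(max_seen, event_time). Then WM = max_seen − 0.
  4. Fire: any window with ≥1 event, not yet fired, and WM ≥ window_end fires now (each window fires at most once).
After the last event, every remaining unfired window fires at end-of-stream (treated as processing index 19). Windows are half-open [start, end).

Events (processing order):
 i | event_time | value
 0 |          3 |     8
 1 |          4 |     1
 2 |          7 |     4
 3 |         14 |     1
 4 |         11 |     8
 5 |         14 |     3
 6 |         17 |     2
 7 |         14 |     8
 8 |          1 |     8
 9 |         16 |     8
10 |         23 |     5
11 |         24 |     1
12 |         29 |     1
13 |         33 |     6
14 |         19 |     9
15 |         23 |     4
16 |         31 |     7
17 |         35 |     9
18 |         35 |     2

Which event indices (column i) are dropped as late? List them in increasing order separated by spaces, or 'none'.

i=0 t=3 v=8: → [0,12); WM=3
i=1 t=4 v=1: → [0,12); WM=4
i=2 t=7 v=4: → [0,12); WM=7
i=3 t=14 v=1: → [12,24); WM=14; [0,12) fires=8
i=4 t=11 v=8: → [0,12); WM=14
i=5 t=14 v=3: → [12,24); WM=14
i=6 t=17 v=2: → [12,24); WM=17
i=7 t=14 v=8: → [12,24); WM=17
i=8 t=1 v=8: DROP (t<17-4); WM=17
i=9 t=16 v=8: → [12,24); WM=17
i=10 t=23 v=5: → [12,24); WM=23
i=11 t=24 v=1: → [24,36); WM=24; [12,24) fires=8
i=12 t=29 v=1: → [24,36); WM=29
i=13 t=33 v=6: → [24,36); WM=33
i=14 t=19 v=9: DROP (t<33-4); WM=33
i=15 t=23 v=4: DROP (t<33-4); WM=33
i=16 t=31 v=7: → [24,36); WM=33
i=17 t=35 v=9: → [24,36); WM=35
i=18 t=35 v=2: → [24,36); WM=35

8 14 15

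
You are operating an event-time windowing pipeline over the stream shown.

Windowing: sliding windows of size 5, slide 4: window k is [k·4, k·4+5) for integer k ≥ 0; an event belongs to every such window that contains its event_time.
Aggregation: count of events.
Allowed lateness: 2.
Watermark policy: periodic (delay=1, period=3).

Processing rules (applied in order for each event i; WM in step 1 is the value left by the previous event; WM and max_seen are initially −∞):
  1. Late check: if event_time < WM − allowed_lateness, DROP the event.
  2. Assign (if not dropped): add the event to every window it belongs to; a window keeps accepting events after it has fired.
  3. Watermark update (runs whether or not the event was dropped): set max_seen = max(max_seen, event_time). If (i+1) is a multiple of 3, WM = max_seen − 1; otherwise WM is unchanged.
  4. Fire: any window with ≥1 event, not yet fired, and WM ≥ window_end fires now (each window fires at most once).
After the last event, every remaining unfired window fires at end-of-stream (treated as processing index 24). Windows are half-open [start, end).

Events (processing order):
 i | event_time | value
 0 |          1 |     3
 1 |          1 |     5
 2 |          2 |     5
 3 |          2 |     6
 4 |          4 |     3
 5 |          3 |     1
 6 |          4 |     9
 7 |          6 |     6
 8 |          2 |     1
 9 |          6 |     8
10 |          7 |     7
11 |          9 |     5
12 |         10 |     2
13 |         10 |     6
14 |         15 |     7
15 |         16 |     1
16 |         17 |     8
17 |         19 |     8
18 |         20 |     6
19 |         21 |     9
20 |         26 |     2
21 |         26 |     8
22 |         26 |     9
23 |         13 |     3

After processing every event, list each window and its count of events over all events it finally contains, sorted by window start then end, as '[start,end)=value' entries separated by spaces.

i=0 t=1 v=3: → [0,5); WM=−∞
i=1 t=1 v=5: → [0,5); WM=−∞
i=2 t=2 v=5: → [0,5); WM=1
i=3 t=2 v=6: → [0,5); WM=1
i=4 t=4 v=3: → [4,9),[0,5); WM=1
i=5 t=3 v=1: → [0,5); WM=3
i=6 t=4 v=9: → [4,9),[0,5); WM=3
i=7 t=6 v=6: → [4,9); WM=3
i=8 t=2 v=1: → [0,5); WM=5; [0,5) fires=8
i=9 t=6 v=8: → [4,9); WM=5
i=10 t=7 v=7: → [4,9); WM=5
i=11 t=9 v=5: → [8,13); WM=8
i=12 t=10 v=2: → [8,13); WM=8
i=13 t=10 v=6: → [8,13); WM=8
i=14 t=15 v=7: → [12,17); WM=14; [4,9) fires=5 [8,13) fires=3
i=15 t=16 v=1: → [16,21),[12,17); WM=14
i=16 t=17 v=8: → [16,21); WM=14
i=17 t=19 v=8: → [16,21); WM=18; [12,17) fires=2
i=18 t=20 v=6: → [20,25),[16,21); WM=18
i=19 t=21 v=9: → [20,25); WM=18
i=20 t=26 v=2: → [24,29); WM=25; [16,21) fires=4 [20,25) fires=2
i=21 t=26 v=8: → [24,29); WM=25
i=22 t=26 v=9: → [24,29); WM=25
i=23 t=13 v=3: DROP (t<25-2); WM=25

[0,5)=8 [4,9)=5 [8,13)=3 [12,17)=2 [16,21)=4 [20,25)=2 [24,29)=3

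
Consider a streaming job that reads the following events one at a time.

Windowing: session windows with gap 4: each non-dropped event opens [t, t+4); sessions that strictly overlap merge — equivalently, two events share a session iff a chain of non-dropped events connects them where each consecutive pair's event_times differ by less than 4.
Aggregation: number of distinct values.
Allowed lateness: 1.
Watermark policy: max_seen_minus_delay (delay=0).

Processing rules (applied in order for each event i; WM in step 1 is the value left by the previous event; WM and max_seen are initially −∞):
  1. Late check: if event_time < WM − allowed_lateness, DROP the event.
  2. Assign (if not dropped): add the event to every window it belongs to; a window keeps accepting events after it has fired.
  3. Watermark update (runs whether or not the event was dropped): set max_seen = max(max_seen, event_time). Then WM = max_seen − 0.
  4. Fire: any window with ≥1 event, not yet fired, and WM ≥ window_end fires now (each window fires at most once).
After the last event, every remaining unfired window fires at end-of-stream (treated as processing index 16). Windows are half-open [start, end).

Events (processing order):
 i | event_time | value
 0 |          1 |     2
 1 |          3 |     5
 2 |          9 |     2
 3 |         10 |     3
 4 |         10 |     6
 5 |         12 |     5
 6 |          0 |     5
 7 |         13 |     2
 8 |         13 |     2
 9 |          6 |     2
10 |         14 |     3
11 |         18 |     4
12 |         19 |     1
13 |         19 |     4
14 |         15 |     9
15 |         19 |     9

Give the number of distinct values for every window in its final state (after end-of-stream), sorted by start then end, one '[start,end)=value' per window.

i=0 t=1 v=2: → [1,5); WM=1
i=1 t=3 v=5: → [1,7); WM=3
i=2 t=9 v=2: → [9,13); WM=9
i=3 t=10 v=3: → [9,14); WM=10
i=4 t=10 v=6: → [9,14); WM=10
i=5 t=12 v=5: → [9,16); WM=12
i=6 t=0 v=5: DROP (t<12-1); WM=12
i=7 t=13 v=2: → [9,17); WM=13
i=8 t=13 v=2: → [9,17); WM=13
i=9 t=6 v=2: DROP (t<13-1); WM=13
i=10 t=14 v=3: → [9,18); WM=14
i=11 t=18 v=4: → [18,22); WM=18
i=12 t=19 v=1: → [18,23); WM=19
i=13 t=19 v=4: → [18,23); WM=19
i=14 t=15 v=9: DROP (t<19-1); WM=19
i=15 t=19 v=9: → [18,23); WM=19

[1,7)=2 [9,18)=4 [18,23)=3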